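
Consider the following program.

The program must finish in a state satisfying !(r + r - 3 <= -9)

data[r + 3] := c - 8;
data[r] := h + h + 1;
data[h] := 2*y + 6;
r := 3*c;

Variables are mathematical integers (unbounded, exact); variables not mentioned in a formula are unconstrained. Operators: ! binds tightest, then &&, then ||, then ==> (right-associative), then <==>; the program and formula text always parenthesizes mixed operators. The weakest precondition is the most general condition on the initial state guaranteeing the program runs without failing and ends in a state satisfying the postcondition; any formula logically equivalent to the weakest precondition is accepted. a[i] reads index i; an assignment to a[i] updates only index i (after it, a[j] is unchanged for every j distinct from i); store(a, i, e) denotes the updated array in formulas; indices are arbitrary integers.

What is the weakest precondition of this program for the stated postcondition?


Working backward. After the program, the postcondition !(r + r - 3 <= -9) must hold; in canonical form it is !(2*r <= -6).
Before r := 3*c: !(6*c <= -6)
Before data[h] := 2*y + 6: !(6*c <= -6)
Before data[r] := h + h + 1: !(6*c <= -6)
Before data[r + 3] := c - 8: !(6*c <= -6)
Answer: WP = !(6*c <= -6)


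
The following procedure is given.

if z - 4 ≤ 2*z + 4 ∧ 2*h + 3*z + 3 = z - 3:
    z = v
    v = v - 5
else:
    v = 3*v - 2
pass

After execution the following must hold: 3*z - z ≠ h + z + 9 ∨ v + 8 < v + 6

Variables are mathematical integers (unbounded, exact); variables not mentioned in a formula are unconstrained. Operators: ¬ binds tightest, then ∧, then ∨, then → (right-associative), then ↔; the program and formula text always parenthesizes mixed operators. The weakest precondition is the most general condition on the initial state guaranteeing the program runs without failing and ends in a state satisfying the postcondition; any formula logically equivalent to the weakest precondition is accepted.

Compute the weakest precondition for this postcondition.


Working backward. After the program, the postcondition 3*z - z ≠ h + z + 9 ∨ v + 8 < v + 6 must hold; in canonical form it is z ≠ h + 9.
Before skip: z ≠ h + 9
Then branch requires v ≠ h + 9; else branch requires z ≠ h + 9.
Before the if: ((z ≥ -8 ∧ 2*h + 2*z = -6) → v ≠ h + 9) ∧ ((¬(z ≥ -8 ∧ 2*h + 2*z = -6)) → z ≠ h + 9)
Answer: WP = ((z ≥ -8 ∧ 2*h + 2*z = -6) → v ≠ h + 9) ∧ ((¬(z ≥ -8 ∧ 2*h + 2*z = -6)) → z ≠ h + 9)


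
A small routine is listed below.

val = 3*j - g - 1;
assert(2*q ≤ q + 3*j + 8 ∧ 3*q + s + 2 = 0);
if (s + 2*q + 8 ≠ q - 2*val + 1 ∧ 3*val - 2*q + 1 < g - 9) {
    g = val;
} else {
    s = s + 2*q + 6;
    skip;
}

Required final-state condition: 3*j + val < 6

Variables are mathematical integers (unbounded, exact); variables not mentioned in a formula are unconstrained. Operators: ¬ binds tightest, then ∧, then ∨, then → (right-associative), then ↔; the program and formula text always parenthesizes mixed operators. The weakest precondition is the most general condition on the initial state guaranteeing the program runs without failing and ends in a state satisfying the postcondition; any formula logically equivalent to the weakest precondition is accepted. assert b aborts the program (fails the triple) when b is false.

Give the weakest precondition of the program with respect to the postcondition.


Working backward. After the program, 3*j + val < 6 must hold.
Then branch requires 3*j + val < 6; else branch requires 3*j + val < 6.
Before the if: ((q + s + 2*val ≠ -7 ∧ 3*val < g + 2*q - 10) → 3*j + val < 6) ∧ ((¬(q + s + 2*val ≠ -7 ∧ 3*val < g + 2*q - 10)) → 3*j + val < 6)
Before assert 2*q ≤ q + 3*j + 8 ∧ 3*q + s + 2 = 0: q ≤ 3*j + 8 ∧ 3*q + s = -2 ∧ ((q + s + 2*val ≠ -7 ∧ 3*val < g + 2*q - 10) → 3*j + val < 6) ∧ ((¬(q + s + 2*val ≠ -7 ∧ 3*val < g + 2*q - 10)) → 3*j + val < 6)
Before val := 3*j - g - 1: q ≤ 3*j + 8 ∧ 3*q + s = -2 ∧ ((6*j + q + s ≠ 2*g - 5 ∧ 9*j < 4*g + 2*q - 7) → 6*j < g + 7) ∧ ((¬(6*j + q + s ≠ 2*g - 5 ∧ 9*j < 4*g + 2*q - 7)) → 6*j < g + 7)
Answer: WP = q ≤ 3*j + 8 ∧ 3*q + s = -2 ∧ ((6*j + q + s ≠ 2*g - 5 ∧ 9*j < 4*g + 2*q - 7) → 6*j < g + 7) ∧ ((¬(6*j + q + s ≠ 2*g - 5 ∧ 9*j < 4*g + 2*q - 7)) → 6*j < g + 7)


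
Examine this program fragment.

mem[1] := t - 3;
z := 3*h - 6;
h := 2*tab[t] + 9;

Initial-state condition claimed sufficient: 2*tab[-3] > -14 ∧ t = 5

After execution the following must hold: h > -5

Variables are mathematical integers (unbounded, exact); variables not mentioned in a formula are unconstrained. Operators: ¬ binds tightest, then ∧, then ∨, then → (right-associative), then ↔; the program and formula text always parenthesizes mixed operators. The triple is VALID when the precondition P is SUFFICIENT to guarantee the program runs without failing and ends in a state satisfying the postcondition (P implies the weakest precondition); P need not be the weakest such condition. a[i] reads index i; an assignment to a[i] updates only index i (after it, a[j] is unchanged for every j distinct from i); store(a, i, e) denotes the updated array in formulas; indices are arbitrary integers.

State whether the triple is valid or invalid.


Working backward. After the program, h > -5 must hold.
Before h := 2*tab[t] + 9: 2*tab[t] > -14
Before z := 3*h - 6: 2*tab[t] > -14
Before mem[1] := t - 3: 2*tab[t] > -14
The weakest precondition is 2*tab[t] > -14.
Check whether 2*tab[-3] > -14 ∧ t = 5 implies it.
Countermodel: at the initial state t = 5, tab = {[-3] = 0, [5] = -7, elsewhere 0}, the precondition holds but the weakest precondition fails.
Answer: invalid


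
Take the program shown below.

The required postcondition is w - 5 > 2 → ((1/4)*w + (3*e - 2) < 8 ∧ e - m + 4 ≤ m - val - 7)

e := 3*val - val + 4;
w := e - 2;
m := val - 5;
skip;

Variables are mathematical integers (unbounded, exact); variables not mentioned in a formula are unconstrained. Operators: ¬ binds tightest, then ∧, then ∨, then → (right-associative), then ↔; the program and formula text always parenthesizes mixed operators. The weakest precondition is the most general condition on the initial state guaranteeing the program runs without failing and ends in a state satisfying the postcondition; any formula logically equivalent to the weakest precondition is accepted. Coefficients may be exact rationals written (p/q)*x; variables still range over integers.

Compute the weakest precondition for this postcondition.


Working backward. After the program, the postcondition w - 5 > 2 → ((1/4)*w + (3*e - 2) < 8 ∧ e - m + 4 ≤ m - val - 7) must hold; in canonical form it is w > 7 → (3*e + (1/4)*w < 10 ∧ e + val ≤ 2*m - 11).
Before skip: w > 7 → (3*e + (1/4)*w < 10 ∧ e + val ≤ 2*m - 11)
Before m := val - 5: w > 7 → (3*e + (1/4)*w < 10 ∧ e ≤ val - 21)
Before w := e - 2: e > 9 → ((13/4)*e < 21/2 ∧ e ≤ val - 21)
Before e := 3*val - val + 4: 2*val > 5 → ((13/2)*val < -5/2 ∧ val ≤ -25)
Answer: WP = 2*val > 5 → ((13/2)*val < -5/2 ∧ val ≤ -25)


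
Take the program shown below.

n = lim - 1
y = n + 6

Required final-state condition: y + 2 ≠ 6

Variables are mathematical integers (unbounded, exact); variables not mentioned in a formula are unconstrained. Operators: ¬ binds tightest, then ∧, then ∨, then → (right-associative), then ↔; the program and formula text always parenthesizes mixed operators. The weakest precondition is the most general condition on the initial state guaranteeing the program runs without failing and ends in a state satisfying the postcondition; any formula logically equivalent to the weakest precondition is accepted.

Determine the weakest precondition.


Working backward. After the program, the postcondition y + 2 ≠ 6 must hold; in canonical form it is y ≠ 4.
Before y := n + 6: n ≠ -2
Before n := lim - 1: lim ≠ -1
Answer: WP = lim ≠ -1


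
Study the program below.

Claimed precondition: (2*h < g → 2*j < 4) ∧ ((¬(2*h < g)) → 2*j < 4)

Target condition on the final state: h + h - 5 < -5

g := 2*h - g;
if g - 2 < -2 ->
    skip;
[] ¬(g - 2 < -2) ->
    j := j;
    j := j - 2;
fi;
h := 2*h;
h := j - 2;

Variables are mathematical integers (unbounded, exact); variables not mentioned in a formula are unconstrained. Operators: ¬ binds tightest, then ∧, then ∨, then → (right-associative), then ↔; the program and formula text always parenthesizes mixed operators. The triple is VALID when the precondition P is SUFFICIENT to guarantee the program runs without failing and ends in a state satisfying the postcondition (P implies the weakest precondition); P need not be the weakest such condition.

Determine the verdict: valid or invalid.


Working backward. After the program, the postcondition h + h - 5 < -5 must hold; in canonical form it is 2*h < 0.
Before h := j - 2: 2*j < 4
Before h := 2*h: 2*j < 4
Then branch requires 2*j < 4; else branch requires 2*j < 8.
Before the if: (g < 0 → 2*j < 4) ∧ ((¬(g < 0)) → 2*j < 8)
Before g := 2*h - g: (2*h < g → 2*j < 4) ∧ ((¬(2*h < g)) → 2*j < 8)
The weakest precondition is (2*h < g → 2*j < 4) ∧ ((¬(2*h < g)) → 2*j < 8).
Check whether (2*h < g → 2*j < 4) ∧ ((¬(2*h < g)) → 2*j < 4) implies it.
Every state satisfying the precondition satisfies the weakest precondition: the implication holds.
Answer: valid


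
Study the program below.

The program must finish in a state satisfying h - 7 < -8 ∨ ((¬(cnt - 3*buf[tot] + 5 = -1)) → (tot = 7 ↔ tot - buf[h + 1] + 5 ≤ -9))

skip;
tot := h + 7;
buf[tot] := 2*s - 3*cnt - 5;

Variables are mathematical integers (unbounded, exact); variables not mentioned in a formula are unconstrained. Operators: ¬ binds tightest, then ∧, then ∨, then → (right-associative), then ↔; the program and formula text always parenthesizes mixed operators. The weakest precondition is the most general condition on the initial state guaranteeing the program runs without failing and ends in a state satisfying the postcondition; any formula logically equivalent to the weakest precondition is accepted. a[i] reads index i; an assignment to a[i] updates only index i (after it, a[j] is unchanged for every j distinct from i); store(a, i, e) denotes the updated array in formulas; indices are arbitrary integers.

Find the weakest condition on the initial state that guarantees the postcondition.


Working backward. After the program, the postcondition h - 7 < -8 ∨ ((¬(cnt - 3*buf[tot] + 5 = -1)) → (tot = 7 ↔ tot - buf[h + 1] + 5 ≤ -9)) must hold; in canonical form it is h < -1 ∨ ((¬(cnt = 3*buf[tot] - 6)) → (tot = 7 ↔ tot ≤ buf[h + 1] - 14)).
Before buf[tot] := 2*s - 3*cnt - 5: h < -1 ∨ ((¬(cnt = 3*store(buf, tot, -3*cnt + 2*s - 5)[tot] - 6)) → (tot = 7 ↔ tot ≤ store(buf, tot, -3*cnt + 2*s - 5)[h + 1] - 14))
Before tot := h + 7: h < -1 ∨ ((¬(cnt = 3*store(buf, h + 7, -3*cnt + 2*s - 5)[h + 7] - 6)) → (h = 0 ↔ h ≤ store(buf, h + 7, -3*cnt + 2*s - 5)[h + 1] - 21))
Before skip: h < -1 ∨ ((¬(cnt = 3*store(buf, h + 7, -3*cnt + 2*s - 5)[h + 7] - 6)) → (h = 0 ↔ h ≤ store(buf, h + 7, -3*cnt + 2*s - 5)[h + 1] - 21))
Answer: WP = h < -1 ∨ ((¬(cnt = 3*store(buf, h + 7, -3*cnt + 2*s - 5)[h + 7] - 6)) → (h = 0 ↔ h ≤ store(buf, h + 7, -3*cnt + 2*s - 5)[h + 1] - 21))


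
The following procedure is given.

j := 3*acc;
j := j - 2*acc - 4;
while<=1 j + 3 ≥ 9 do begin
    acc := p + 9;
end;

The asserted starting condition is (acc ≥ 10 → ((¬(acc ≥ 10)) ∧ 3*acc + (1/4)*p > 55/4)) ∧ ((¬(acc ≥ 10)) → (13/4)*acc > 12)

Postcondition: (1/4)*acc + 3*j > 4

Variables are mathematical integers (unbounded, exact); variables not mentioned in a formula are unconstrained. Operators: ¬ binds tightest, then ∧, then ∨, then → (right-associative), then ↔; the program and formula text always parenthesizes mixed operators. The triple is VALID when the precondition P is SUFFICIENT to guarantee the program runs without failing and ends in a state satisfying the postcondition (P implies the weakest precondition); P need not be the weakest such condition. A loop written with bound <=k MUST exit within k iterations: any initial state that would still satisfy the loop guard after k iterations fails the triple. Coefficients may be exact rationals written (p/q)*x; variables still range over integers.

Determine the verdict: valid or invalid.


Working backward. After the program, (1/4)*acc + 3*j > 4 must hold.
Before the loop (bound <=1), unroll the exhaustion recursion (WP_0 = exit-now case; WP_j = one more guarded iteration, up to j = 1):
  WP_0: (¬(j ≥ 6)) ∧ (1/4)*acc + 3*j > 4
  WP_1: (j ≥ 6 → ((¬(j ≥ 6)) ∧ 3*j + (1/4)*p > 7/4)) ∧ ((¬(j ≥ 6)) → (1/4)*acc + 3*j > 4)
So before the loop: (j ≥ 6 → ((¬(j ≥ 6)) ∧ 3*j + (1/4)*p > 7/4)) ∧ ((¬(j ≥ 6)) → (1/4)*acc + 3*j > 4)
Before j := j - 2*acc - 4: (j ≥ 2*acc + 10 → ((¬(j ≥ 2*acc + 10)) ∧ 3*j + (1/4)*p > 6*acc + 55/4)) ∧ ((¬(j ≥ 2*acc + 10)) → 3*j > (23/4)*acc + 16)
Before j := 3*acc: (acc ≥ 10 → ((¬(acc ≥ 10)) ∧ 3*acc + (1/4)*p > 55/4)) ∧ ((¬(acc ≥ 10)) → (13/4)*acc > 16)
The weakest precondition is (acc ≥ 10 → ((¬(acc ≥ 10)) ∧ 3*acc + (1/4)*p > 55/4)) ∧ ((¬(acc ≥ 10)) → (13/4)*acc > 16).
Check whether (acc ≥ 10 → ((¬(acc ≥ 10)) ∧ 3*acc + (1/4)*p > 55/4)) ∧ ((¬(acc ≥ 10)) → (13/4)*acc > 12) implies it.
Countermodel: at the initial state acc = 4, p = 0, the precondition holds but the weakest precondition fails.
Answer: invalid


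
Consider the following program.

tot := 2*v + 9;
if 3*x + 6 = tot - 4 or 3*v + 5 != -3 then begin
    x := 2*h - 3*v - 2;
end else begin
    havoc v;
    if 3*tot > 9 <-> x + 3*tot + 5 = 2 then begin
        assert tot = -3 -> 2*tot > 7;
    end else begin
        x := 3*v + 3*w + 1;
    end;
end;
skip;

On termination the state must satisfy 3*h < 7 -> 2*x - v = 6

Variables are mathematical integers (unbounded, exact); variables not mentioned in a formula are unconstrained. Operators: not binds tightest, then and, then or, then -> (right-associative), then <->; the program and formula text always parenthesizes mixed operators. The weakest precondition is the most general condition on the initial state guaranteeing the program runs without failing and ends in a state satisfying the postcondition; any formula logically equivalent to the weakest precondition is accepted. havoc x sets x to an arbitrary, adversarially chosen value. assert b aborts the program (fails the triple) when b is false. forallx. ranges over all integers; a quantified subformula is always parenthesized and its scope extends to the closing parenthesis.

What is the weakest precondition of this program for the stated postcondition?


Working backward. After the program, the postcondition 3*h < 7 -> 2*x - v = 6 must hold; in canonical form it is 3*h < 7 -> 2*x = v + 6.
Before skip: 3*h < 7 -> 2*x = v + 6
Then branch requires 3*h < 7 -> 4*h = 7*v + 10; else branch requires forall v_1. (((3*tot > 9 <-> 3*tot + x = -3) -> ((tot = -3 -> 2*tot > 7) and (3*h < 7 -> 2*x = v_1 + 6))) and ((not (3*tot > 9 <-> 3*tot + x = -3)) -> (3*h < 7 -> 5*v_1 + 6*w = 4))).
Before the if: ((3*x = tot - 10 or 3*v != -8) -> (3*h < 7 -> 4*h = 7*v + 10)) and ((not (3*x = tot - 10 or 3*v != -8)) -> (forall v_1. (((3*tot > 9 <-> 3*tot + x = -3) -> ((tot = -3 -> 2*tot > 7) and (3*h < 7 -> 2*x = v_1 + 6))) and ((not (3*tot > 9 <-> 3*tot + x = -3)) -> (3*h < 7 -> 5*v_1 + 6*w = 4)))))
Before tot := 2*v + 9: ((3*x = 2*v - 1 or 3*v != -8) -> (3*h < 7 -> 4*h = 7*v + 10)) and ((not (3*x = 2*v - 1 or 3*v != -8)) -> (forall v_1. (((6*v > -18 <-> 6*v + x = -30) -> ((2*v = -12 -> 4*v > -11) and (3*h < 7 -> 2*x = v_1 + 6))) and ((not (6*v > -18 <-> 6*v + x = -30)) -> (3*h < 7 -> 5*v_1 + 6*w = 4)))))
Answer: WP = ((3*x = 2*v - 1 or 3*v != -8) -> (3*h < 7 -> 4*h = 7*v + 10)) and ((not (3*x = 2*v - 1 or 3*v != -8)) -> (forall v_1. (((6*v > -18 <-> 6*v + x = -30) -> ((2*v = -12 -> 4*v > -11) and (3*h < 7 -> 2*x = v_1 + 6))) and ((not (6*v > -18 <-> 6*v + x = -30)) -> (3*h < 7 -> 5*v_1 + 6*w = 4)))))


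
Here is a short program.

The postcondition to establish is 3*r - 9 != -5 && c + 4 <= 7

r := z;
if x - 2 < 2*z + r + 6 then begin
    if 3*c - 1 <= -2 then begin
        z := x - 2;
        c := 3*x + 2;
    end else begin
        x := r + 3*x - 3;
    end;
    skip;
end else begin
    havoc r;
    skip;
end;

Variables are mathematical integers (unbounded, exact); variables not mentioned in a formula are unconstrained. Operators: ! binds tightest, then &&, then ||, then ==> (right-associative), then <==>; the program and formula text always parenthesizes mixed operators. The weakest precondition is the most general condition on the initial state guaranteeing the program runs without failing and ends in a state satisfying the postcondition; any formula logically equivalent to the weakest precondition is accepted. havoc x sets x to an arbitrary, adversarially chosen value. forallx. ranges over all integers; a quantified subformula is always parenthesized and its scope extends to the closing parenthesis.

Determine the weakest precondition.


Working backward. After the program, the postcondition 3*r - 9 != -5 && c + 4 <= 7 must hold; in canonical form it is 3*r != 4 && c <= 3.
Then branch requires (3*c <= -1 ==> (3*r != 4 && 3*x <= 1)) && ((!(3*c <= -1)) ==> (3*r != 4 && c <= 3)); else branch requires forall r_1. (3*r_1 != 4 && c <= 3).
Before the if: (x < r + 2*z + 8 ==> ((3*c <= -1 ==> (3*r != 4 && 3*x <= 1)) && ((!(3*c <= -1)) ==> (3*r != 4 && c <= 3)))) && ((!(x < r + 2*z + 8)) ==> (forall r_1. (3*r_1 != 4 && c <= 3)))
Before r := z: (x < 3*z + 8 ==> ((3*c <= -1 ==> (3*z != 4 && 3*x <= 1)) && ((!(3*c <= -1)) ==> (3*z != 4 && c <= 3)))) && ((!(x < 3*z + 8)) ==> (forall r_1. (3*r_1 != 4 && c <= 3)))
Answer: WP = (x < 3*z + 8 ==> ((3*c <= -1 ==> (3*z != 4 && 3*x <= 1)) && ((!(3*c <= -1)) ==> (3*z != 4 && c <= 3)))) && ((!(x < 3*z + 8)) ==> (forall r_1. (3*r_1 != 4 && c <= 3)))


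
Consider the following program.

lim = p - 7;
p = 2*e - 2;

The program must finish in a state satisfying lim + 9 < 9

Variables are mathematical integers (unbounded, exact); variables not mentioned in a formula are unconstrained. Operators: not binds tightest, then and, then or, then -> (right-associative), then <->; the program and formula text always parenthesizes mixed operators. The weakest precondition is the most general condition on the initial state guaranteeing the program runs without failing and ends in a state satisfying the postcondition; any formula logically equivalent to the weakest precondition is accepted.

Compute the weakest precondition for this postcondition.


Working backward. After the program, the postcondition lim + 9 < 9 must hold; in canonical form it is lim < 0.
Before p := 2*e - 2: lim < 0
Before lim := p - 7: p < 7
Answer: WP = p < 7


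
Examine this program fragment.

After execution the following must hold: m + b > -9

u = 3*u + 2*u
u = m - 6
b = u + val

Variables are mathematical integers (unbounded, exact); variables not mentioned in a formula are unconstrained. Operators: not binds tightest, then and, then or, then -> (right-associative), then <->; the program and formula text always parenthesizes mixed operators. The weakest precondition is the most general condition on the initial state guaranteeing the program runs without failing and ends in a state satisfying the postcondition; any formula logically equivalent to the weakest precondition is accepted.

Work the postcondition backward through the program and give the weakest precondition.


Working backward. After the program, the postcondition m + b > -9 must hold; in canonical form it is b + m > -9.
Before b := u + val: m + u + val > -9
Before u := m - 6: 2*m + val > -3
Before u := 3*u + 2*u: 2*m + val > -3
Answer: WP = 2*m + val > -3


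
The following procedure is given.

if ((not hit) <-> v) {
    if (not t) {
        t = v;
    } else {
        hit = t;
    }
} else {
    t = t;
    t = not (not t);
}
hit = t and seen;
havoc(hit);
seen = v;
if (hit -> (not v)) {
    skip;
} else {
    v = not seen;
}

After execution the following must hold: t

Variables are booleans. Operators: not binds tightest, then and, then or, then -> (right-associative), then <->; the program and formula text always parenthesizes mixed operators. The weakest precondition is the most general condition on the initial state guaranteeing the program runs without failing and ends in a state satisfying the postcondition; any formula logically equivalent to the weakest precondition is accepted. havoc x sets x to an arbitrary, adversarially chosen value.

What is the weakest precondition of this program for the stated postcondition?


Working backward. After the program, t must hold.
Then branch requires t; else branch requires t.
Before the if: ((hit -> (not v)) -> t) and ((not (hit -> (not v))) -> t)
Before seen := v: ((hit -> (not v)) -> t) and ((not (hit -> (not v))) -> t)
Before havoc hit: ((not v) -> t) and (v -> t) and t
Before hit := t and seen: ((not v) -> t) and (v -> t) and t
Then branch requires ((not t) -> (((not v) -> v) and v)) and (t -> (((not v) -> t) and (v -> t) and t)); else branch requires ((not v) -> t) and (v -> t) and t.
Before the if: (((not hit) <-> v) -> (((not t) -> (((not v) -> v) and v)) and (t -> (((not v) -> t) and (v -> t) and t)))) and ((not ((not hit) <-> v)) -> (((not v) -> t) and (v -> t) and t))
Answer: WP = (((not hit) <-> v) -> (((not t) -> (((not v) -> v) and v)) and (t -> (((not v) -> t) and (v -> t) and t)))) and ((not ((not hit) <-> v)) -> (((not v) -> t) and (v -> t) and t))


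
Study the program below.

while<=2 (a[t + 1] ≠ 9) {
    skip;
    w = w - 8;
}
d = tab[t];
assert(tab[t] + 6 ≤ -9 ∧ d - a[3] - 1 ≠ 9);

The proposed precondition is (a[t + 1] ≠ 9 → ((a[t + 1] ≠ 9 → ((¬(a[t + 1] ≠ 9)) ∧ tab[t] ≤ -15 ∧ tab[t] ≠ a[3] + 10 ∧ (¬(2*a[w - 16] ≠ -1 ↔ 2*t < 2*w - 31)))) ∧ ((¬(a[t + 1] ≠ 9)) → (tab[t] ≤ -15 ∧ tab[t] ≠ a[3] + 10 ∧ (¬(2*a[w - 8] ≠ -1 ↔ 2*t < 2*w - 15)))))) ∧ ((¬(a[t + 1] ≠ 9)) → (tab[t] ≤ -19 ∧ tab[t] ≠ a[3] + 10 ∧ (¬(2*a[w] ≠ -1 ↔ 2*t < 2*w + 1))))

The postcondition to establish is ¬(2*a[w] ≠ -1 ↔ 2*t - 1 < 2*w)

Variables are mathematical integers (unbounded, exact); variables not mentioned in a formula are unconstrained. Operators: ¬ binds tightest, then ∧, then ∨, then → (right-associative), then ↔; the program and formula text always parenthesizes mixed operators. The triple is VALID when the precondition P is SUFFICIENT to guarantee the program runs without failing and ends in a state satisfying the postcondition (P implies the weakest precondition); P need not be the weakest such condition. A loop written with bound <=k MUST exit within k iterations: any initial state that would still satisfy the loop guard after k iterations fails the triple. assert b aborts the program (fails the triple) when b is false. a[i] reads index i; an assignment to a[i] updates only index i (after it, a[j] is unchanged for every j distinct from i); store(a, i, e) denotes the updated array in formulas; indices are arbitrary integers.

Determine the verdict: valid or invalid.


Working backward. After the program, the postcondition ¬(2*a[w] ≠ -1 ↔ 2*t - 1 < 2*w) must hold; in canonical form it is ¬(2*a[w] ≠ -1 ↔ 2*t < 2*w + 1).
Before assert tab[t] + 6 ≤ -9 ∧ d - a[3] - 1 ≠ 9: tab[t] ≤ -15 ∧ d ≠ a[3] + 10 ∧ (¬(2*a[w] ≠ -1 ↔ 2*t < 2*w + 1))
Before d := tab[t]: tab[t] ≤ -15 ∧ tab[t] ≠ a[3] + 10 ∧ (¬(2*a[w] ≠ -1 ↔ 2*t < 2*w + 1))
Before the loop (bound <=2), unroll the exhaustion recursion (WP_0 = exit-now case; WP_j = one more guarded iteration, up to j = 2):
  WP_0: (¬(a[t + 1] ≠ 9)) ∧ tab[t] ≤ -15 ∧ tab[t] ≠ a[3] + 10 ∧ (¬(2*a[w] ≠ -1 ↔ 2*t < 2*w + 1))
  WP_1: (a[t + 1] ≠ 9 → ((¬(a[t + 1] ≠ 9)) ∧ tab[t] ≤ -15 ∧ tab[t] ≠ a[3] + 10 ∧ (¬(2*a[w - 8] ≠ -1 ↔ 2*t < 2*w - 15)))) ∧ ((¬(a[t + 1] ≠ 9)) → (tab[t] ≤ -15 ∧ tab[t] ≠ a[3] + 10 ∧ (¬(2*a[w] ≠ -1 ↔ 2*t < 2*w + 1))))
  WP_2: (a[t + 1] ≠ 9 → ((a[t + 1] ≠ 9 → ((¬(a[t + 1] ≠ 9)) ∧ tab[t] ≤ -15 ∧ tab[t] ≠ a[3] + 10 ∧ (¬(2*a[w - 16] ≠ -1 ↔ 2*t < 2*w - 31)))) ∧ ((¬(a[t + 1] ≠ 9)) → (tab[t] ≤ -15 ∧ tab[t] ≠ a[3] + 10 ∧ (¬(2*a[w - 8] ≠ -1 ↔ 2*t < 2*w - 15)))))) ∧ ((¬(a[t + 1] ≠ 9)) → (tab[t] ≤ -15 ∧ tab[t] ≠ a[3] + 10 ∧ (¬(2*a[w] ≠ -1 ↔ 2*t < 2*w + 1))))
So before the loop: (a[t + 1] ≠ 9 → ((a[t + 1] ≠ 9 → ((¬(a[t + 1] ≠ 9)) ∧ tab[t] ≤ -15 ∧ tab[t] ≠ a[3] + 10 ∧ (¬(2*a[w - 16] ≠ -1 ↔ 2*t < 2*w - 31)))) ∧ ((¬(a[t + 1] ≠ 9)) → (tab[t] ≤ -15 ∧ tab[t] ≠ a[3] + 10 ∧ (¬(2*a[w - 8] ≠ -1 ↔ 2*t < 2*w - 15)))))) ∧ ((¬(a[t + 1] ≠ 9)) → (tab[t] ≤ -15 ∧ tab[t] ≠ a[3] + 10 ∧ (¬(2*a[w] ≠ -1 ↔ 2*t < 2*w + 1))))
The weakest precondition is (a[t + 1] ≠ 9 → ((a[t + 1] ≠ 9 → ((¬(a[t + 1] ≠ 9)) ∧ tab[t] ≤ -15 ∧ tab[t] ≠ a[3] + 10 ∧ (¬(2*a[w - 16] ≠ -1 ↔ 2*t < 2*w - 31)))) ∧ ((¬(a[t + 1] ≠ 9)) → (tab[t] ≤ -15 ∧ tab[t] ≠ a[3] + 10 ∧ (¬(2*a[w - 8] ≠ -1 ↔ 2*t < 2*w - 15)))))) ∧ ((¬(a[t + 1] ≠ 9)) → (tab[t] ≤ -15 ∧ tab[t] ≠ a[3] + 10 ∧ (¬(2*a[w] ≠ -1 ↔ 2*t < 2*w + 1)))).
Check whether (a[t + 1] ≠ 9 → ((a[t + 1] ≠ 9 → ((¬(a[t + 1] ≠ 9)) ∧ tab[t] ≤ -15 ∧ tab[t] ≠ a[3] + 10 ∧ (¬(2*a[w - 16] ≠ -1 ↔ 2*t < 2*w - 31)))) ∧ ((¬(a[t + 1] ≠ 9)) → (tab[t] ≤ -15 ∧ tab[t] ≠ a[3] + 10 ∧ (¬(2*a[w - 8] ≠ -1 ↔ 2*t < 2*w - 15)))))) ∧ ((¬(a[t + 1] ≠ 9)) → (tab[t] ≤ -19 ∧ tab[t] ≠ a[3] + 10 ∧ (¬(2*a[w] ≠ -1 ↔ 2*t < 2*w + 1)))) implies it.
Every state satisfying the precondition satisfies the weakest precondition: the implication holds.
Answer: valid


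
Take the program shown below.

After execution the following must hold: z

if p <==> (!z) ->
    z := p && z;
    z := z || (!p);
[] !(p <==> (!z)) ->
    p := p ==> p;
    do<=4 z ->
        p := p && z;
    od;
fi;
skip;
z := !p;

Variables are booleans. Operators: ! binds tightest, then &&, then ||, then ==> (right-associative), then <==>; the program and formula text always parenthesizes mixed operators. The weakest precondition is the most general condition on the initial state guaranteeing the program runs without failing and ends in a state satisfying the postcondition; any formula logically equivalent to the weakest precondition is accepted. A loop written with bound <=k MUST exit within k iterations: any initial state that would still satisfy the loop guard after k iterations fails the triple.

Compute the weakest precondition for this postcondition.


Working backward. After the program, z must hold.
Before z := !p: !p
Before skip: !p
Then branch requires !p; else branch requires (z ==> (z ==> (z ==> (z ==> (!z))))) && z.
Before the if: ((p <==> (!z)) ==> (!p)) && ((!(p <==> (!z))) ==> ((z ==> (z ==> (z ==> (z ==> (!z))))) && z))
Answer: WP = ((p <==> (!z)) ==> (!p)) && ((!(p <==> (!z))) ==> ((z ==> (z ==> (z ==> (z ==> (!z))))) && z))


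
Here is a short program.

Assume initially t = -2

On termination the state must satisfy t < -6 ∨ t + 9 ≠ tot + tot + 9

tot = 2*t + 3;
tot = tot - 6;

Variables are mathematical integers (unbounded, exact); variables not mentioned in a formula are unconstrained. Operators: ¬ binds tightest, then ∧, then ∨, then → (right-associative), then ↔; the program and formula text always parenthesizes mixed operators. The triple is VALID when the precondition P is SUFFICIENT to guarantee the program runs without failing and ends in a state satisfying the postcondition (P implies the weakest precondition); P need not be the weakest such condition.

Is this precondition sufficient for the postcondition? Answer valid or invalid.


Working backward. After the program, the postcondition t < -6 ∨ t + 9 ≠ tot + tot + 9 must hold; in canonical form it is t < -6 ∨ t ≠ 2*tot.
Before tot := tot - 6: t < -6 ∨ t ≠ 2*tot - 12
Before tot := 2*t + 3: t < -6 ∨ 3*t ≠ 6
The weakest precondition is t < -6 ∨ 3*t ≠ 6.
Check whether t = -2 implies it.
Every state satisfying the precondition satisfies the weakest precondition: the implication holds.
Answer: valid


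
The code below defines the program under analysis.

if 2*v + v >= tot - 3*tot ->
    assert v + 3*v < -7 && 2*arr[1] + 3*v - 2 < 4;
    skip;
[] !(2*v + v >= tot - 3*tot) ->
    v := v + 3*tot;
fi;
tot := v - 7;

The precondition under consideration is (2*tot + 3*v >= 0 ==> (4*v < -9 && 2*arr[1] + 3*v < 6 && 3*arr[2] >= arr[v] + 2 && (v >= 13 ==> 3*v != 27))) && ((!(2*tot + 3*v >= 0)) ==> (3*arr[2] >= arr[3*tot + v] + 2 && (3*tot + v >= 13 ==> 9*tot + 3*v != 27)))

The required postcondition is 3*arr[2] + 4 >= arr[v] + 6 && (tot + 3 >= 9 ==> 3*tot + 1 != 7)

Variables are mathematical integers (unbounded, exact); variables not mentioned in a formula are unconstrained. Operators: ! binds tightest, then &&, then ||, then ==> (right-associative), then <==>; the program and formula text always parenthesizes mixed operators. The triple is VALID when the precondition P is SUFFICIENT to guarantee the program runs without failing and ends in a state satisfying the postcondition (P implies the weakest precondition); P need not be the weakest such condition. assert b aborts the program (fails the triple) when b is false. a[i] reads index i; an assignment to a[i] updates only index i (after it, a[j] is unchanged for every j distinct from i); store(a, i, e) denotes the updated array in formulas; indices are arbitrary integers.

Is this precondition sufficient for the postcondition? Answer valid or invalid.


Working backward. After the program, the postcondition 3*arr[2] + 4 >= arr[v] + 6 && (tot + 3 >= 9 ==> 3*tot + 1 != 7) must hold; in canonical form it is 3*arr[2] >= arr[v] + 2 && (tot >= 6 ==> 3*tot != 6).
Before tot := v - 7: 3*arr[2] >= arr[v] + 2 && (v >= 13 ==> 3*v != 27)
Then branch requires 4*v < -7 && 2*arr[1] + 3*v < 6 && 3*arr[2] >= arr[v] + 2 && (v >= 13 ==> 3*v != 27); else branch requires 3*arr[2] >= arr[3*tot + v] + 2 && (3*tot + v >= 13 ==> 9*tot + 3*v != 27).
Before the if: (2*tot + 3*v >= 0 ==> (4*v < -7 && 2*arr[1] + 3*v < 6 && 3*arr[2] >= arr[v] + 2 && (v >= 13 ==> 3*v != 27))) && ((!(2*tot + 3*v >= 0)) ==> (3*arr[2] >= arr[3*tot + v] + 2 && (3*tot + v >= 13 ==> 9*tot + 3*v != 27)))
The weakest precondition is (2*tot + 3*v >= 0 ==> (4*v < -7 && 2*arr[1] + 3*v < 6 && 3*arr[2] >= arr[v] + 2 && (v >= 13 ==> 3*v != 27))) && ((!(2*tot + 3*v >= 0)) ==> (3*arr[2] >= arr[3*tot + v] + 2 && (3*tot + v >= 13 ==> 9*tot + 3*v != 27))).
Check whether (2*tot + 3*v >= 0 ==> (4*v < -9 && 2*arr[1] + 3*v < 6 && 3*arr[2] >= arr[v] + 2 && (v >= 13 ==> 3*v != 27))) && ((!(2*tot + 3*v >= 0)) ==> (3*arr[2] >= arr[3*tot + v] + 2 && (3*tot + v >= 13 ==> 9*tot + 3*v != 27))) implies it.
Every state satisfying the precondition satisfies the weakest precondition: the implication holds.
Answer: valid


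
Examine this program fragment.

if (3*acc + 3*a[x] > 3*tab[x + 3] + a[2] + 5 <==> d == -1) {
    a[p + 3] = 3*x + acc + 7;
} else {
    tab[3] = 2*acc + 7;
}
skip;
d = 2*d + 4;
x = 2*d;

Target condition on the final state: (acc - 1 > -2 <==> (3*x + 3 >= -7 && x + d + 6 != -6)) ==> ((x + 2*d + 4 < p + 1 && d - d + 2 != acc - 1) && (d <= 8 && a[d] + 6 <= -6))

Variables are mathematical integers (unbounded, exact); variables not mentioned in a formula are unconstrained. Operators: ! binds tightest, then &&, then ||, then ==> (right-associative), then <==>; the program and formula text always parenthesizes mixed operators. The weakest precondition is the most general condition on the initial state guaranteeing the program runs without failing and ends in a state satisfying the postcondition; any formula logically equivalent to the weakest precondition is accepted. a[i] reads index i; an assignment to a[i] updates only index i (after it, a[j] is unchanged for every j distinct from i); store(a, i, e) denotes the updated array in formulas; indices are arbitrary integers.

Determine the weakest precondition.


Working backward. After the program, the postcondition (acc - 1 > -2 <==> (3*x + 3 >= -7 && x + d + 6 != -6)) ==> ((x + 2*d + 4 < p + 1 && d - d + 2 != acc - 1) && (d <= 8 && a[d] + 6 <= -6)) must hold; in canonical form it is (acc > -1 <==> (3*x >= -10 && d + x != -12)) ==> (2*d + x < p - 3 && acc != 3 && d <= 8 && a[d] <= -12).
Before x := 2*d: (acc > -1 <==> (6*d >= -10 && 3*d != -12)) ==> (4*d < p - 3 && acc != 3 && d <= 8 && a[d] <= -12)
Before d := 2*d + 4: (acc > -1 <==> (12*d >= -34 && 6*d != -24)) ==> (8*d < p - 19 && acc != 3 && 2*d <= 4 && a[2*d + 4] <= -12)
Before skip: (acc > -1 <==> (12*d >= -34 && 6*d != -24)) ==> (8*d < p - 19 && acc != 3 && 2*d <= 4 && a[2*d + 4] <= -12)
Then branch requires (acc > -1 <==> (12*d >= -34 && 6*d != -24)) ==> (8*d < p - 19 && acc != 3 && 2*d <= 4 && store(a, p + 3, acc + 3*x + 7)[2*d + 4] <= -12); else branch requires (acc > -1 <==> (12*d >= -34 && 6*d != -24)) ==> (8*d < p - 19 && acc != 3 && 2*d <= 4 && a[2*d + 4] <= -12).
Before the if: ((3*a[x] + 3*acc > a[2] + 3*tab[x + 3] + 5 <==> d == -1) ==> ((acc > -1 <==> (12*d >= -34 && 6*d != -24)) ==> (8*d < p - 19 && acc != 3 && 2*d <= 4 && store(a, p + 3, acc + 3*x + 7)[2*d + 4] <= -12))) && ((!(3*a[x] + 3*acc > a[2] + 3*tab[x + 3] + 5 <==> d == -1)) ==> ((acc > -1 <==> (12*d >= -34 && 6*d != -24)) ==> (8*d < p - 19 && acc != 3 && 2*d <= 4 && a[2*d + 4] <= -12)))
Answer: WP = ((3*a[x] + 3*acc > a[2] + 3*tab[x + 3] + 5 <==> d == -1) ==> ((acc > -1 <==> (12*d >= -34 && 6*d != -24)) ==> (8*d < p - 19 && acc != 3 && 2*d <= 4 && store(a, p + 3, acc + 3*x + 7)[2*d + 4] <= -12))) && ((!(3*a[x] + 3*acc > a[2] + 3*tab[x + 3] + 5 <==> d == -1)) ==> ((acc > -1 <==> (12*d >= -34 && 6*d != -24)) ==> (8*d < p - 19 && acc != 3 && 2*d <= 4 && a[2*d + 4] <= -12)))


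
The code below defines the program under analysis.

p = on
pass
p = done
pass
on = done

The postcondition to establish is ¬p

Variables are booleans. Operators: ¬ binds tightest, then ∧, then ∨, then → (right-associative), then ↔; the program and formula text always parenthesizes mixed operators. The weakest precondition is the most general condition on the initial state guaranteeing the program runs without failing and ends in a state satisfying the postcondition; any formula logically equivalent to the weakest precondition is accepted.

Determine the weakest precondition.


Working backward. After the program, ¬p must hold.
Before on := done: ¬p
Before skip: ¬p
Before p := done: ¬done
Before skip: ¬done
Before p := on: ¬done
Answer: WP = ¬done


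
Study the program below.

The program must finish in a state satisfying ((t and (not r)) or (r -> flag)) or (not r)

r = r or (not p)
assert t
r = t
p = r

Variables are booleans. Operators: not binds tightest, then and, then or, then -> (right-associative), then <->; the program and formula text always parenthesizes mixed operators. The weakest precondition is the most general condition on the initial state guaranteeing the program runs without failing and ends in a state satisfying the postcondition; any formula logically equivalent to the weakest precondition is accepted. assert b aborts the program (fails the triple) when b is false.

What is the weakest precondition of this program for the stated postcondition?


Working backward. After the program, the postcondition ((t and (not r)) or (r -> flag)) or (not r) must hold; in canonical form it is (t and (not r)) or (r -> flag) or (not r).
Before p := r: (t and (not r)) or (r -> flag) or (not r)
Before r := t: (t -> flag) or (not t)
Before assert t: t and ((t -> flag) or (not t))
Before r := r or (not p): t and ((t -> flag) or (not t))
Answer: WP = t and ((t -> flag) or (not t))


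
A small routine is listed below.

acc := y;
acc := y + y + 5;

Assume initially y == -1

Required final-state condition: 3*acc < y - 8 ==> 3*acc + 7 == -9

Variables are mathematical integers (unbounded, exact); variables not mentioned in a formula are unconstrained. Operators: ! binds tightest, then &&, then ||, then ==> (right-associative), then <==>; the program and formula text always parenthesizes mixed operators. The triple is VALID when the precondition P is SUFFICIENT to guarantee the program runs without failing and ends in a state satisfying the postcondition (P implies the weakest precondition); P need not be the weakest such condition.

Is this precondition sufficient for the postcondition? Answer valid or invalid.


Working backward. After the program, the postcondition 3*acc < y - 8 ==> 3*acc + 7 == -9 must hold; in canonical form it is 3*acc < y - 8 ==> 3*acc == -16.
Before acc := y + y + 5: 5*y < -23 ==> 6*y == -31
Before acc := y: 5*y < -23 ==> 6*y == -31
The weakest precondition is 5*y < -23 ==> 6*y == -31.
Check whether y == -1 implies it.
Every state satisfying the precondition satisfies the weakest precondition: the implication holds.
Answer: valid


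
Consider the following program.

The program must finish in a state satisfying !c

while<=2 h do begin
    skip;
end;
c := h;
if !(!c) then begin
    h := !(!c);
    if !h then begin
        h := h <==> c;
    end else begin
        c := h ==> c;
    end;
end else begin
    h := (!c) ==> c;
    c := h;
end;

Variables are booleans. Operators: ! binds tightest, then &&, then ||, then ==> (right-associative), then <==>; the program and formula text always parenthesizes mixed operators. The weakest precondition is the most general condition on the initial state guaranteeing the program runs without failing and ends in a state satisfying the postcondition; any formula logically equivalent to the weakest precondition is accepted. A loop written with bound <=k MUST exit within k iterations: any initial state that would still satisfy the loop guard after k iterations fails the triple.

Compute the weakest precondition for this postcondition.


Working backward. After the program, !c must hold.
Then branch requires !c; else branch requires !((!c) ==> c).
Before the if: (c ==> (!c)) && ((!c) ==> (!((!c) ==> c)))
Before c := h: (h ==> (!h)) && ((!h) ==> (!((!h) ==> h)))
Before the loop (bound <=2), unroll the exhaustion recursion (WP_0 = exit-now case; WP_j = one more guarded iteration, up to j = 2):
  WP_0: (!h) && (h ==> (!h)) && ((!h) ==> (!((!h) ==> h)))
  WP_1: (h ==> ((!h) && (h ==> (!h)) && ((!h) ==> (!((!h) ==> h))))) && ((!h) ==> ((h ==> (!h)) && ((!h) ==> (!((!h) ==> h)))))
  WP_2: (h ==> ((h ==> ((!h) && (h ==> (!h)) && ((!h) ==> (!((!h) ==> h))))) && ((!h) ==> ((h ==> (!h)) && ((!h) ==> (!((!h) ==> h))))))) && ((!h) ==> ((h ==> (!h)) && ((!h) ==> (!((!h) ==> h)))))
So before the loop: (h ==> ((h ==> ((!h) && (h ==> (!h)) && ((!h) ==> (!((!h) ==> h))))) && ((!h) ==> ((h ==> (!h)) && ((!h) ==> (!((!h) ==> h))))))) && ((!h) ==> ((h ==> (!h)) && ((!h) ==> (!((!h) ==> h)))))
Answer: WP = (h ==> ((h ==> ((!h) && (h ==> (!h)) && ((!h) ==> (!((!h) ==> h))))) && ((!h) ==> ((h ==> (!h)) && ((!h) ==> (!((!h) ==> h))))))) && ((!h) ==> ((h ==> (!h)) && ((!h) ==> (!((!h) ==> h)))))


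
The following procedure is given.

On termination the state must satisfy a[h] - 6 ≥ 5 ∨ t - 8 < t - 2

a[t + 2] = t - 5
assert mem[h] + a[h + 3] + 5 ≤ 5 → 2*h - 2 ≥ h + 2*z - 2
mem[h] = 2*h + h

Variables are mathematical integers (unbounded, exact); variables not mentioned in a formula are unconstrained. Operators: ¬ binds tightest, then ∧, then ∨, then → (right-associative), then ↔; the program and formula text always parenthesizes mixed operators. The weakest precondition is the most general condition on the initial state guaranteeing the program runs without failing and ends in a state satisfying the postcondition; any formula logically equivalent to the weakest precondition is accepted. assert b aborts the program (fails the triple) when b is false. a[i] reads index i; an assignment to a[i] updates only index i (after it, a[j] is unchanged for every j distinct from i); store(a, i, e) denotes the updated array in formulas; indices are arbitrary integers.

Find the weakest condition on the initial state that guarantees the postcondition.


Working backward. After the program, the postcondition a[h] - 6 ≥ 5 ∨ t - 8 < t - 2 must hold; in canonical form it is true.
Before mem[h] := 2*h + h: true
Before assert mem[h] + a[h + 3] + 5 ≤ 5 → 2*h - 2 ≥ h + 2*z - 2: a[h + 3] + mem[h] ≤ 0 → h ≥ 2*z
Before a[t + 2] := t - 5: mem[h] + store(a, t + 2, t - 5)[h + 3] ≤ 0 → h ≥ 2*z
Answer: WP = mem[h] + store(a, t + 2, t - 5)[h + 3] ≤ 0 → h ≥ 2*z
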